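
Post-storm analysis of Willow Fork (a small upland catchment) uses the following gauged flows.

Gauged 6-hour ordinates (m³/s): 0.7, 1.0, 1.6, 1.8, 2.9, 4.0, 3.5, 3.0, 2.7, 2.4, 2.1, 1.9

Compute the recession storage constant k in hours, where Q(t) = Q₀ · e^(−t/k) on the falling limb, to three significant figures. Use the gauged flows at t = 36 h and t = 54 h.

On the falling limb, Q drops from 3.5 to 2.4 m³/s between t = 36 h and t = 54 h (Δt = 18 h).
k = −Δt / ln(Q₂/Q₁) = −18 / ln(2.4/3.5) = 47.7 h.

k ≈ 47.7 h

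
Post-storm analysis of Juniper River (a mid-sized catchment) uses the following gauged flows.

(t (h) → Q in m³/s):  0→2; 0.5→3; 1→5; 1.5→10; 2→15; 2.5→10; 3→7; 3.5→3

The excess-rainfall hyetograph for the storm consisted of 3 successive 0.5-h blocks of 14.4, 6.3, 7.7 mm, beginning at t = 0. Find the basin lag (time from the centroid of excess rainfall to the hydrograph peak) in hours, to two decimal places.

t_L ≈ 1.37 h

Centroid of excess rainfall: t_c = Σ P_i·t̄_i / ΣP_i = 0.6320 h (block centres at 0.25, 0.75, 1.25 h).
Hydrograph peak occurs at t = 2 h, so basin lag t_L = 2 − 0.6320 = 1.37 h.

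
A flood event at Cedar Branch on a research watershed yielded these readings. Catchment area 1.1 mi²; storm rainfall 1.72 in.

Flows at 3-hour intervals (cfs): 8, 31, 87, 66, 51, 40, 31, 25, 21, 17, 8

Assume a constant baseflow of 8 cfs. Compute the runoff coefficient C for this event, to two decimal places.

ΣQ_DR = 297.0 cfs; V = ΣQ_DR·Δt = 3.208 × 10^6 ft³.
Runoff depth d = V / A = 1.255 in.
C = d / P = 1.255 / 1.72 = 0.73.

C ≈ 0.73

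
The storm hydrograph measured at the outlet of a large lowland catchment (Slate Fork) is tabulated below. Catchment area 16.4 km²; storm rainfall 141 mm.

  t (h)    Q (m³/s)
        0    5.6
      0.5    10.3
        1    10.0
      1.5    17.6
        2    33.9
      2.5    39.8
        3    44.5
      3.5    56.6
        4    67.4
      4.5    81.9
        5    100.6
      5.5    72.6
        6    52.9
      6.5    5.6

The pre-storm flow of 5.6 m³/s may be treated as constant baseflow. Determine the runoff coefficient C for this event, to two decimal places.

ΣQ_DR = 520.9 m³/s; V = ΣQ_DR·Δt = 9.376 × 10^5 m³.
Runoff depth d = V / A = 57.17 mm.
C = d / P = 57.17 / 141 = 0.41.

C ≈ 0.41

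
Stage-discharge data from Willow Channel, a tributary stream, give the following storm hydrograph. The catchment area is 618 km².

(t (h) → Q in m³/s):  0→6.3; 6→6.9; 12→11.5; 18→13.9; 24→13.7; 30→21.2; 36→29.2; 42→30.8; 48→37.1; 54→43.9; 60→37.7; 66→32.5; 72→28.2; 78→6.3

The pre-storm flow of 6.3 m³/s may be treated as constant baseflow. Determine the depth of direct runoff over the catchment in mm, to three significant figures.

Direct runoff: 0.0, 0.6, 5.2, 7.6, 7.4, 14.9, 22.9, 24.5, 30.8, 37.6, 31.4, 26.2, 21.9, 0.0 m³/s; ΣQ_DR = 231.0 m³/s.
V = ΣQ_DR · Δt = 231.0 × 21600 s = 4.990 × 10^6 m³.
Over A = 618 km², depth = V / A = 8.07 mm.

d ≈ 8.07 mm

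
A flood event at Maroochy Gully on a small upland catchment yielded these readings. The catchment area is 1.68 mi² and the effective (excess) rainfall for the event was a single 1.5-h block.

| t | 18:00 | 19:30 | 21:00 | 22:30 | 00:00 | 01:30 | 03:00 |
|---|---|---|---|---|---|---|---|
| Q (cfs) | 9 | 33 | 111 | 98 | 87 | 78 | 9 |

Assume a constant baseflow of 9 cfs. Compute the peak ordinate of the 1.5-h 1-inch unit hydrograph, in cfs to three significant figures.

Direct runoff: 0.0, 24.0, 102.0, 89.0, 78.0, 69.0, 0.0 cfs; ΣQ_DR = 362.0 cfs, peak = 102.0 cfs.
Runoff depth d = ΣQ_DR·Δt / A = 362.0 × 5400 / (1.68 mi²) = 0.5008 in.
The 1-inch UH is the DRH scaled by (1 in)/d, so U_p = 102.0 × 1/0.5008 = 204 cfs.

U_p ≈ 204 cfs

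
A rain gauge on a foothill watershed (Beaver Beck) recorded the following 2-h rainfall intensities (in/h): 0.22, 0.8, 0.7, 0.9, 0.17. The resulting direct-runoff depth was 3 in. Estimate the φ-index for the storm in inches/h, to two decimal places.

φ ≈ 0.30 in/h

Only the 3 blocks with intensity above φ contribute runoff: 0.8, 0.7, 0.9 in/h.
Σ(I−φ)·Δt = d  ⇒  (0.8+0.7+0.9 − 3φ)·2 = 3
φ = (2.400 − 3/2) / 3 = 0.30 in/h.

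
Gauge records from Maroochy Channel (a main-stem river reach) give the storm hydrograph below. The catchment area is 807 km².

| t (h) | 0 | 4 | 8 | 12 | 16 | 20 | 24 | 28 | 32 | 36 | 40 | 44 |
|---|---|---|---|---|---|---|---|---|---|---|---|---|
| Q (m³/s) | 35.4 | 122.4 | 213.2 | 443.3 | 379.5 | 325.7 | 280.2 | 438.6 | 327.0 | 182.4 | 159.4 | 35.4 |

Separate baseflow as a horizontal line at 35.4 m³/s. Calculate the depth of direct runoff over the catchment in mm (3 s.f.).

Direct runoff: 0.0, 87.0, 177.8, 407.9, 344.1, 290.3, 244.8, 403.2, 291.6, 147.0, 124.0, 0.0 m³/s; ΣQ_DR = 2518 m³/s.
V = ΣQ_DR · Δt = 2518 × 14400 s = 3.625 × 10^7 m³.
Over A = 807 km², depth = V / A = 44.9 mm.

d ≈ 44.9 mm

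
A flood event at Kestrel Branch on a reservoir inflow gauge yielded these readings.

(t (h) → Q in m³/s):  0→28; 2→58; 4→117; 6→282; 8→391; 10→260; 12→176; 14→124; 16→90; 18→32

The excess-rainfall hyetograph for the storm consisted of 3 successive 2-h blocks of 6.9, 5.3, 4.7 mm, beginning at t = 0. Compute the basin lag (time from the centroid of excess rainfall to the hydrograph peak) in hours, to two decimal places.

t_L ≈ 5.26 h

Centroid of excess rainfall: t_c = Σ P_i·t̄_i / ΣP_i = 2.7396 h (block centres at 1, 3, 5 h).
Hydrograph peak occurs at t = 8 h, so basin lag t_L = 8 − 2.7396 = 5.26 h.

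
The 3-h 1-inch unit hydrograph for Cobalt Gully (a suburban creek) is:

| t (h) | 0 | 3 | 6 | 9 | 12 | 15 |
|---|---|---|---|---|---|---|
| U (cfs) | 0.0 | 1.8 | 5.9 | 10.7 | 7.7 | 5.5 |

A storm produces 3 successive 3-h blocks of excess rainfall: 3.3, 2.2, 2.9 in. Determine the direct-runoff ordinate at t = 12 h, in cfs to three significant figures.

By discrete convolution, Q_j = Σ (P_i / 1 in) · U_{j−i}.
At t = 12 h (j=4): Q = (3.3/1)·7.7 + (2.2/1)·10.7 + (2.9/1)·5.9 = 66.1 cfs.

Q ≈ 66.1 cfs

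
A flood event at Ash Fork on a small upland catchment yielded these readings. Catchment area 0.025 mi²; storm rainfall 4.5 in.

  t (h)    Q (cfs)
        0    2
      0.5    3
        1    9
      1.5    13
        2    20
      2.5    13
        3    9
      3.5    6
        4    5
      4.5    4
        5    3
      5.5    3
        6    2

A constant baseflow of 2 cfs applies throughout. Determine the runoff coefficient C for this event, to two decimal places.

ΣQ_DR = 66.00 cfs; V = ΣQ_DR·Δt = 1.188 × 10^5 ft³.
Runoff depth d = V / A = 2.045 in.
C = d / P = 2.045 / 4.5 = 0.45.

C ≈ 0.45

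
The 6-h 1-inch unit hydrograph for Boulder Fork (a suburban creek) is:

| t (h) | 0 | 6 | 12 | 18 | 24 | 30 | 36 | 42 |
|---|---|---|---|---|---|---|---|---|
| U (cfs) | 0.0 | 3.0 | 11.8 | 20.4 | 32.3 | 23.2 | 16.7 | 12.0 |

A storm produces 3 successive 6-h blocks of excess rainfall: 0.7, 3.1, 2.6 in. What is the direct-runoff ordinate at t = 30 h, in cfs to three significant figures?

Q ≈ 169 cfs

By discrete convolution, Q_j = Σ (P_i / 1 in) · U_{j−i}.
At t = 30 h (j=5): Q = (0.7/1)·23.2 + (3.1/1)·32.3 + (2.6/1)·20.4 = 169 cfs.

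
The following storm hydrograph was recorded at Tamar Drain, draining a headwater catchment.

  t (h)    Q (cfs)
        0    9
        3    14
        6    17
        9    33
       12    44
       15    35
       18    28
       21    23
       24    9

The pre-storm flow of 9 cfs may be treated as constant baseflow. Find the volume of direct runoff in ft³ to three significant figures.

V ≈ 1.41 × 10^6 ft³

Direct-runoff ordinates (Q − Q_b): 0.0, 5.0, 8.0, 24.0, 35.0, 26.0, 19.0, 14.0, 0.0 cfs.
ΣQ_DR = 131.0 cfs.
With Δt = 3 h = 10800 s, V = ΣQ_DR · Δt = 131.0 × 10800 = 1.41 × 10^6 ft³.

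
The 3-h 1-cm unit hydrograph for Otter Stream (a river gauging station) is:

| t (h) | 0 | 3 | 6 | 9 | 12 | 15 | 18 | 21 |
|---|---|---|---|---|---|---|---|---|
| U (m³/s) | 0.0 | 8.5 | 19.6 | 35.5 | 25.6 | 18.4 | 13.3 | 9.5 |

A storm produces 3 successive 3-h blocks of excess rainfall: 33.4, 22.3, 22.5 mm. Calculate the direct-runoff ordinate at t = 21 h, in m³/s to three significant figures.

Q ≈ 103 m³/s

By discrete convolution, Q_j = Σ (P_i / 10 mm) · U_{j−i}.
At t = 21 h (j=7): Q = (33.4/10)·9.5 + (22.3/10)·13.3 + (22.5/10)·18.4 = 103 m³/s.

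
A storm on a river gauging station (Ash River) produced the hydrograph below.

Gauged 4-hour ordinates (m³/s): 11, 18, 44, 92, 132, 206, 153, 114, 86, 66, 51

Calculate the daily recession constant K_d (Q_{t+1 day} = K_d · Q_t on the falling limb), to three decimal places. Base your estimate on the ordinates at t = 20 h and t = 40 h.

K_d ≈ 0.187

Between t = 20 h and t = 40 h the flow falls from 206 to 51 m³/s over 5×4 h = 20 h.
Per-interval ratio K = (51/206)^(1/5) = 0.7564; K_d = K^(24/4) = 0.187.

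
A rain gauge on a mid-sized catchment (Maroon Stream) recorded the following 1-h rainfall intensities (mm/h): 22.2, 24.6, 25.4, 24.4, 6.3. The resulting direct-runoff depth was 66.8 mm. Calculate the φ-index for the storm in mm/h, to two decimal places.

Only the 4 blocks with intensity above φ contribute runoff: 22.2, 24.6, 25.4, 24.4 mm/h.
Σ(I−φ)·Δt = d  ⇒  (22.2+24.6+25.4+24.4 − 4φ)·1 = 66.8
φ = (96.60 − 66.8/1) / 4 = 7.45 mm/h.

φ ≈ 7.45 mm/h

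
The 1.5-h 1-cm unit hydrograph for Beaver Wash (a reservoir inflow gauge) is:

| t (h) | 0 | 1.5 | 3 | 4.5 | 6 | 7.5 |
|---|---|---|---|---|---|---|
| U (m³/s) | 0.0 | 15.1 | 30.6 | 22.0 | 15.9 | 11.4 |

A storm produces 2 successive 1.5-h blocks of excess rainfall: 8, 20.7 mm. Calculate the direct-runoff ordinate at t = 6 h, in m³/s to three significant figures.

By discrete convolution, Q_j = Σ (P_i / 10 mm) · U_{j−i}.
At t = 6 h (j=4): Q = (8/10)·15.9 + (20.7/10)·22.0 = 58.3 m³/s.

Q ≈ 58.3 m³/s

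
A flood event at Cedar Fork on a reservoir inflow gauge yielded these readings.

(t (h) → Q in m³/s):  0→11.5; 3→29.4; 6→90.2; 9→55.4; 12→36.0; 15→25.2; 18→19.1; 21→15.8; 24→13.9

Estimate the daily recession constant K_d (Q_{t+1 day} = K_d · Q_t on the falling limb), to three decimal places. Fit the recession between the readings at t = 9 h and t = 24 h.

K_d ≈ 0.109

Between t = 9 h and t = 24 h the flow falls from 55.4 to 13.9 m³/s over 5×3 h = 15 h.
Per-interval ratio K = (13.9/55.4)^(1/5) = 0.7584; K_d = K^(24/3) = 0.109.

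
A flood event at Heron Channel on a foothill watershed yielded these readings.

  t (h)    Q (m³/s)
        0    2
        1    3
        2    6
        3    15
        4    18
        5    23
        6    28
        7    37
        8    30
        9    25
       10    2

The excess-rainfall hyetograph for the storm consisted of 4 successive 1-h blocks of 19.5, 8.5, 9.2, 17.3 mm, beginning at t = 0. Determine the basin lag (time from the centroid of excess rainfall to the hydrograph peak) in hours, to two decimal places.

t_L ≈ 5.05 h

Centroid of excess rainfall: t_c = Σ P_i·t̄_i / ΣP_i = 1.9459 h (block centres at 0.5, 1.5, 2.5, 3.5 h).
Hydrograph peak occurs at t = 7 h, so basin lag t_L = 7 − 1.9459 = 5.05 h.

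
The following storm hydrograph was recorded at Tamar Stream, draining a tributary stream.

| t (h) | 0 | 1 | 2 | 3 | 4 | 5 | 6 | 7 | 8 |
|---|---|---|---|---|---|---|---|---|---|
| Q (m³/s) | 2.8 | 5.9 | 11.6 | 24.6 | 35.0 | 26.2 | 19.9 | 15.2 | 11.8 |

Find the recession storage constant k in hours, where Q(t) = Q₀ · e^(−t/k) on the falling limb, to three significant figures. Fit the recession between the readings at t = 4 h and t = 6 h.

On the falling limb, Q drops from 35.0 to 19.9 m³/s between t = 4 h and t = 6 h (Δt = 2 h).
k = −Δt / ln(Q₂/Q₁) = −2 / ln(19.9/35.0) = 3.54 h.

k ≈ 3.54 h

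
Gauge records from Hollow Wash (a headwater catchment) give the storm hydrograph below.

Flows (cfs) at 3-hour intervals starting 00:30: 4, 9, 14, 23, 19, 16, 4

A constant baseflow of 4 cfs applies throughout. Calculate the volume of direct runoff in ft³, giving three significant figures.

V ≈ 6.59 × 10^5 ft³

Direct-runoff ordinates (Q − Q_b): 0.0, 5.0, 10.0, 19.0, 15.0, 12.0, 0.0 cfs.
ΣQ_DR = 61.00 cfs.
With Δt = 3 h = 10800 s, V = ΣQ_DR · Δt = 61.00 × 10800 = 6.59 × 10^5 ft³.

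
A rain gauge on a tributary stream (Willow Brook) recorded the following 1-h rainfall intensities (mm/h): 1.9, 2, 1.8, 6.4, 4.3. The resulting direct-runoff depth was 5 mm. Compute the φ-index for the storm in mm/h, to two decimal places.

φ ≈ 2.85 mm/h

Only the 2 blocks with intensity above φ contribute runoff: 6.4, 4.3 mm/h.
Σ(I−φ)·Δt = d  ⇒  (6.4+4.3 − 2φ)·1 = 5
φ = (10.70 − 5/1) / 2 = 2.85 mm/h.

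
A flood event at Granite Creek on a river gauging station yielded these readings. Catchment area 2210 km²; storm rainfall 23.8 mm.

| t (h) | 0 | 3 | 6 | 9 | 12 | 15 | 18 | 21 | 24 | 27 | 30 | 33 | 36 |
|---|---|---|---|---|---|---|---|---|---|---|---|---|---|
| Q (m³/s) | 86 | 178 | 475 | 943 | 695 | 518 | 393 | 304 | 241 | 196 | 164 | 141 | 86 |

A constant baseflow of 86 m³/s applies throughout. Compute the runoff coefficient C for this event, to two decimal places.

C ≈ 0.68

ΣQ_DR = 3302 m³/s; V = ΣQ_DR·Δt = 3.566 × 10^7 m³.
Runoff depth d = V / A = 16.14 mm.
C = d / P = 16.14 / 23.8 = 0.68.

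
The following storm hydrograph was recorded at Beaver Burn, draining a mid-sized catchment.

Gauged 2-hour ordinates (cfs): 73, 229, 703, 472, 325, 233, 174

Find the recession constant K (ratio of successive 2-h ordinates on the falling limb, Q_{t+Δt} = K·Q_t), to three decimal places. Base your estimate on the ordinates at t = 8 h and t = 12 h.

Using the recession-limb readings at t = 8 h and t = 12 h: Q falls from 325 to 174 cfs over 2 intervals.
K = (Q₂/Q₁)^(1/2) = (174/325)^(1/2) = 0.732.

K ≈ 0.732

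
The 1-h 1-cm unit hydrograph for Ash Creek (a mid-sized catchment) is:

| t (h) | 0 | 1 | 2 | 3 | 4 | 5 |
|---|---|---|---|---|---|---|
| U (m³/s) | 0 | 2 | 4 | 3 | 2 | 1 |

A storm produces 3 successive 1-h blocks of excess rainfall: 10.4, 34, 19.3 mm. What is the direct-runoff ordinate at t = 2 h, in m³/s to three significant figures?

By discrete convolution, Q_j = Σ (P_i / 10 mm) · U_{j−i}.
At t = 2 h (j=2): Q = (10.4/10)·4 + (34/10)·2 + (19.3/10)·0 = 11.0 m³/s.

Q ≈ 11.0 m³/s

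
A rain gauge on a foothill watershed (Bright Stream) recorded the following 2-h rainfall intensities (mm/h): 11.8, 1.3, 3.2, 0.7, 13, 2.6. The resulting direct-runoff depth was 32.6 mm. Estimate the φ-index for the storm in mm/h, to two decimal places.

φ ≈ 4.25 mm/h

Only the 2 blocks with intensity above φ contribute runoff: 11.8, 13 mm/h.
Σ(I−φ)·Δt = d  ⇒  (11.8+13 − 2φ)·2 = 32.6
φ = (24.80 − 32.6/2) / 2 = 4.25 mm/h.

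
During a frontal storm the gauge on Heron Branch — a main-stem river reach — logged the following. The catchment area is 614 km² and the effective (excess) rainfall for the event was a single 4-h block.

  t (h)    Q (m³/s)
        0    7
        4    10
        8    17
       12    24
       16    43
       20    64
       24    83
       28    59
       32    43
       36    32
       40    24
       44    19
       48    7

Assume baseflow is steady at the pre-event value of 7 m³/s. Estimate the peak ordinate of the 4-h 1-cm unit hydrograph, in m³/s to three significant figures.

U_p ≈ 95.0 m³/s

Direct runoff: 0.0, 3.0, 10.0, 17.0, 36.0, 57.0, 76.0, 52.0, 36.0, 25.0, 17.0, 12.0, 0.0 m³/s; ΣQ_DR = 341.0 m³/s, peak = 76.0 m³/s.
Runoff depth d = ΣQ_DR·Δt / A = 341.0 × 14400 / (614 km²) = 7.997 mm.
The 1-cm UH is the DRH scaled by (10 mm)/d, so U_p = 76.0 × 10/7.997 = 95.0 m³/s.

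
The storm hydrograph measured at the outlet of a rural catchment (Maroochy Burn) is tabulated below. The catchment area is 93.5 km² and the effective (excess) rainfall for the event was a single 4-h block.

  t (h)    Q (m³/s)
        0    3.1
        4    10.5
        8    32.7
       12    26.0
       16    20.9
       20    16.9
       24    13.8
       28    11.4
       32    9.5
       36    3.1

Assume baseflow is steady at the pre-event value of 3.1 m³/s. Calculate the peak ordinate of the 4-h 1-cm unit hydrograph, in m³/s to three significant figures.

Direct runoff: 0.0, 7.4, 29.6, 22.9, 17.8, 13.8, 10.7, 8.3, 6.4, 0.0 m³/s; ΣQ_DR = 116.9 m³/s, peak = 29.6 m³/s.
Runoff depth d = ΣQ_DR·Δt / A = 116.9 × 14400 / (93.5 km²) = 18.00 mm.
The 1-cm UH is the DRH scaled by (10 mm)/d, so U_p = 29.6 × 10/18.00 = 16.4 m³/s.

U_p ≈ 16.4 m³/s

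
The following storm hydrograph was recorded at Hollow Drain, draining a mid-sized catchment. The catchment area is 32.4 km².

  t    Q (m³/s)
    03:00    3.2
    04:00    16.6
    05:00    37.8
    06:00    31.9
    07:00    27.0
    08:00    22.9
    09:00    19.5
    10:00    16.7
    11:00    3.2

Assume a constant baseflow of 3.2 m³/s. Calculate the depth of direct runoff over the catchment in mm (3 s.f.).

Direct runoff: 0.0, 13.4, 34.6, 28.7, 23.8, 19.7, 16.3, 13.5, 0.0 m³/s; ΣQ_DR = 150.0 m³/s.
V = ΣQ_DR · Δt = 150.0 × 3600 s = 5.400 × 10^5 m³.
Over A = 32.4 km², depth = V / A = 16.7 mm.

d ≈ 16.7 mm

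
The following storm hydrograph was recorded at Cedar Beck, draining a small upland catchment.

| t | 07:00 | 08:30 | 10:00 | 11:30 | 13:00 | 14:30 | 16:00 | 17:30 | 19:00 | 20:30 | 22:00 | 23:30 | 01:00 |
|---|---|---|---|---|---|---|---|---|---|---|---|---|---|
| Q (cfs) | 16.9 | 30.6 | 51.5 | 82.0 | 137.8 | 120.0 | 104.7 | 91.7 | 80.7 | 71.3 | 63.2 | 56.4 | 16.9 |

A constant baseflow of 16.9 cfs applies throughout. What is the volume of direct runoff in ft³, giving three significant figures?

V ≈ 3.80 × 10^6 ft³

Direct-runoff ordinates (Q − Q_b): 0.0, 13.7, 34.6, 65.1, 120.9, 103.1, 87.8, 74.8, 63.8, 54.4, 46.3, 39.5, 0.0 cfs.
ΣQ_DR = 704.0 cfs.
With Δt = 1.5 h = 5400 s, V = ΣQ_DR · Δt = 704.0 × 5400 = 3.80 × 10^6 ft³.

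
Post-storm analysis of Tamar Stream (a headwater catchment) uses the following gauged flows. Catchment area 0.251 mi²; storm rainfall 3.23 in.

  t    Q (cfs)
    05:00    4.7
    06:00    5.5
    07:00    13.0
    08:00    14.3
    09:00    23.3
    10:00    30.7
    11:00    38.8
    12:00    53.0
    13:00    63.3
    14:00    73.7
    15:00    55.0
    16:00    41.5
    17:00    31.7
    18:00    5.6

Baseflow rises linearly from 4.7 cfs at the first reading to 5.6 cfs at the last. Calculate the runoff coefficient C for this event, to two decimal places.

C ≈ 0.73

ΣQ_DR = 382.0 cfs; V = ΣQ_DR·Δt = 1.375 × 10^6 ft³.
Runoff depth d = V / A = 2.358 in.
C = d / P = 2.358 / 3.23 = 0.73.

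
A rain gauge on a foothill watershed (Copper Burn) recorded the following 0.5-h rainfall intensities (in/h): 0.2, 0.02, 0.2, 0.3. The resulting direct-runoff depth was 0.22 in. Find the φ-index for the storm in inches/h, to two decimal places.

φ ≈ 0.09 in/h

Only the 3 blocks with intensity above φ contribute runoff: 0.2, 0.2, 0.3 in/h.
Σ(I−φ)·Δt = d  ⇒  (0.2+0.2+0.3 − 3φ)·0.5 = 0.22
φ = (0.7000 − 0.22/0.5) / 3 = 0.09 in/h.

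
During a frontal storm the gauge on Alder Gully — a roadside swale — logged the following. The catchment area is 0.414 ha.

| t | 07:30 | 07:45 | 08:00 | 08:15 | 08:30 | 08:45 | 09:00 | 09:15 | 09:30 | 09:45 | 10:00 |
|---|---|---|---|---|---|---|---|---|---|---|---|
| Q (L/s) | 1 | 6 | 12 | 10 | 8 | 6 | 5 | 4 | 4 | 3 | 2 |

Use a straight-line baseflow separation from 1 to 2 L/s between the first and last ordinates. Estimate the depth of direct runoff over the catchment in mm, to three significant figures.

Direct runoff: 0.00, 4.90, 10.80, 8.70, 6.60, 4.50, 3.40, 2.30, 2.20, 1.10, 0.00 L/s; ΣQ_DR = 44.50 L/s.
V = ΣQ_DR · Δt = 44.50 × 900 s = 40050 L.
Over A = 0.414 ha, depth = V / A = 9.67 mm.

d ≈ 9.67 mm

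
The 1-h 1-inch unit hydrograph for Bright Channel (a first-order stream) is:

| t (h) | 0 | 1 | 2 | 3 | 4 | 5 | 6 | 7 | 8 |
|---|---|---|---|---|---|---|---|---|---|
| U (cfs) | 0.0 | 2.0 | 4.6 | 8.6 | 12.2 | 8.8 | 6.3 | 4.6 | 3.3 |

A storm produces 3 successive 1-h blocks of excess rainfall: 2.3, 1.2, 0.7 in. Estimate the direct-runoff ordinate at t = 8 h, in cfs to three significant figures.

By discrete convolution, Q_j = Σ (P_i / 1 in) · U_{j−i}.
At t = 8 h (j=8): Q = (2.3/1)·3.3 + (1.2/1)·4.6 + (0.7/1)·6.3 = 17.5 cfs.

Q ≈ 17.5 cfs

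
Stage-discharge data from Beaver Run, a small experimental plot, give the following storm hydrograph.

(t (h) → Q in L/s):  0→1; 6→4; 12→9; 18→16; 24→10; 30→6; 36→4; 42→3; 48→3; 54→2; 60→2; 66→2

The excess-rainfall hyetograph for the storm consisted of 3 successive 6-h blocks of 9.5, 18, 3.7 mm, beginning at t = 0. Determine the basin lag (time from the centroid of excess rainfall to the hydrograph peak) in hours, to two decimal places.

Centroid of excess rainfall: t_c = Σ P_i·t̄_i / ΣP_i = 7.8846 h (block centres at 3, 9, 15 h).
Hydrograph peak occurs at t = 18 h, so basin lag t_L = 18 − 7.8846 = 10.12 h.

t_L ≈ 10.12 h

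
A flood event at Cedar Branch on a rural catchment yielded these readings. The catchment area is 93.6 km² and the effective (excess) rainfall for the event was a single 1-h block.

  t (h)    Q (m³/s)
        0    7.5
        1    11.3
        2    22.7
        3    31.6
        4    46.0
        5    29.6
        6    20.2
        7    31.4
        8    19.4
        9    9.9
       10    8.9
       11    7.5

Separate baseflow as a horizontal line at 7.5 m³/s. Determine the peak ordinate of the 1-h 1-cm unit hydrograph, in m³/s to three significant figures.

Direct runoff: 0.0, 3.8, 15.2, 24.1, 38.5, 22.1, 12.7, 23.9, 11.9, 2.4, 1.4, 0.0 m³/s; ΣQ_DR = 156.0 m³/s, peak = 38.5 m³/s.
Runoff depth d = ΣQ_DR·Δt / A = 156.0 × 3600 / (93.6 km²) = 6.000 mm.
The 1-cm UH is the DRH scaled by (10 mm)/d, so U_p = 38.5 × 10/6.000 = 64.2 m³/s.

U_p ≈ 64.2 m³/s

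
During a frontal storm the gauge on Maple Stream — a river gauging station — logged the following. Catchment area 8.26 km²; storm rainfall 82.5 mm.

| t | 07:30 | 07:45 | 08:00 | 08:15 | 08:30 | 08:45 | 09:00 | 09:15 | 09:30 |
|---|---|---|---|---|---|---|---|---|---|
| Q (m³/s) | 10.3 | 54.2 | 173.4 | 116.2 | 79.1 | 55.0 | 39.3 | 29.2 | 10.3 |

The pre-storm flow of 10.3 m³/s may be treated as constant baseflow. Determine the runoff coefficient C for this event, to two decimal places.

ΣQ_DR = 474.3 m³/s; V = ΣQ_DR·Δt = 4.269 × 10^5 m³.
Runoff depth d = V / A = 51.68 mm.
C = d / P = 51.68 / 82.5 = 0.63.

C ≈ 0.63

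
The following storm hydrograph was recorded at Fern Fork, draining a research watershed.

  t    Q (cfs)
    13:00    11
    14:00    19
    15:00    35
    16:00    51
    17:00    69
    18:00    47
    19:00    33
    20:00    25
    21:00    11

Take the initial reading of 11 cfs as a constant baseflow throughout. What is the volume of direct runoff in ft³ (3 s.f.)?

Direct-runoff ordinates (Q − Q_b): 0.0, 8.0, 24.0, 40.0, 58.0, 36.0, 22.0, 14.0, 0.0 cfs.
ΣQ_DR = 202.0 cfs.
With Δt = 1 h = 3600 s, V = ΣQ_DR · Δt = 202.0 × 3600 = 7.27 × 10^5 ft³.

V ≈ 7.27 × 10^5 ft³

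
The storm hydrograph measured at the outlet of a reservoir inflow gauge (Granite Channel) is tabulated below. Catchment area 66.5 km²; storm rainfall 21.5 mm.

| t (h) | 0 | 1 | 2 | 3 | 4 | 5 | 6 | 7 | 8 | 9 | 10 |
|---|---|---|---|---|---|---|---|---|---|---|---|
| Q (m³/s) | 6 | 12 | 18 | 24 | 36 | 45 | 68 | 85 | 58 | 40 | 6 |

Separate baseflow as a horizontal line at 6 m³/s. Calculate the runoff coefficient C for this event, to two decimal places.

C ≈ 0.84

ΣQ_DR = 332.0 m³/s; V = ΣQ_DR·Δt = 1.195 × 10^6 m³.
Runoff depth d = V / A = 17.97 mm.
C = d / P = 17.97 / 21.5 = 0.84.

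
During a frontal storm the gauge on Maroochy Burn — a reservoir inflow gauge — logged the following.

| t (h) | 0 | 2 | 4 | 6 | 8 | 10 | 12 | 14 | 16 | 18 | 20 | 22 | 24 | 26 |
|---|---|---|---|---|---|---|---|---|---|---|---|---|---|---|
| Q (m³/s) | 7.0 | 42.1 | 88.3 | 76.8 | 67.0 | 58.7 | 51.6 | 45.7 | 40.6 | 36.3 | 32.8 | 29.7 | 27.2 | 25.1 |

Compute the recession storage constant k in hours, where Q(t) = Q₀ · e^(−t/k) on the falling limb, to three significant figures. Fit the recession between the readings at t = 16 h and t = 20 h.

k ≈ 18.7 h

On the falling limb, Q drops from 40.6 to 32.8 m³/s between t = 16 h and t = 20 h (Δt = 4 h).
k = −Δt / ln(Q₂/Q₁) = −4 / ln(32.8/40.6) = 18.7 h.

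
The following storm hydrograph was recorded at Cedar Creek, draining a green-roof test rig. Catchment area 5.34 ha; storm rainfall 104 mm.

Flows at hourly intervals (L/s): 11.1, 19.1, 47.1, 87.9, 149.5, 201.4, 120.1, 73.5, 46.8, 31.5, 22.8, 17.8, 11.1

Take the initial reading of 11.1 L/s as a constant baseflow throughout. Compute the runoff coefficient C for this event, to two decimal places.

ΣQ_DR = 695.4 L/s; V = ΣQ_DR·Δt = 2.503 × 10^6 L.
Runoff depth d = V / A = 46.88 mm.
C = d / P = 46.88 / 104 = 0.45.

C ≈ 0.45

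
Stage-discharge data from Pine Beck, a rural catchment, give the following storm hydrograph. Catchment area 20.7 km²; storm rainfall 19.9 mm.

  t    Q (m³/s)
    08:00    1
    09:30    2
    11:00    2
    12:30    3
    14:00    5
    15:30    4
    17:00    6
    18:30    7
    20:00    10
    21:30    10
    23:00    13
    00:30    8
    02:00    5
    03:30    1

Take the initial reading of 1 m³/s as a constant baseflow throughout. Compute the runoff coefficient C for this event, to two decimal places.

C ≈ 0.83

ΣQ_DR = 63.00 m³/s; V = ΣQ_DR·Δt = 3.402 × 10^5 m³.
Runoff depth d = V / A = 16.43 mm.
C = d / P = 16.43 / 19.9 = 0.83.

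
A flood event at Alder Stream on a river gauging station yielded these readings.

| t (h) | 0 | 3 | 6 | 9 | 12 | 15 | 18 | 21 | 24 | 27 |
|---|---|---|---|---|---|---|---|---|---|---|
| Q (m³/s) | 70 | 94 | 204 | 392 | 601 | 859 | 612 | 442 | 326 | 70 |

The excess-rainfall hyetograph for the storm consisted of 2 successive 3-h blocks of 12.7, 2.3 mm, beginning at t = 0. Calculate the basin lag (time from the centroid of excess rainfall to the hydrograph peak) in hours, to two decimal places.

t_L ≈ 13.04 h

Centroid of excess rainfall: t_c = Σ P_i·t̄_i / ΣP_i = 1.9600 h (block centres at 1.5, 4.5 h).
Hydrograph peak occurs at t = 15 h, so basin lag t_L = 15 − 1.9600 = 13.04 h.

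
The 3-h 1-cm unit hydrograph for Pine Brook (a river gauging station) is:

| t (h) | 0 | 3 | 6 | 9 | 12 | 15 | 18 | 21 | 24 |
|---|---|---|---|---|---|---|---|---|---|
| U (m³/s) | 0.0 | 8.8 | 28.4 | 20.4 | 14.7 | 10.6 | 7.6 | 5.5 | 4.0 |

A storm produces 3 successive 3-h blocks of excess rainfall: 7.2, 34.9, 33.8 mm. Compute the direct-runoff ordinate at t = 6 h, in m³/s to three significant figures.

By discrete convolution, Q_j = Σ (P_i / 10 mm) · U_{j−i}.
At t = 6 h (j=2): Q = (7.2/10)·28.4 + (34.9/10)·8.8 + (33.8/10)·0.0 = 51.2 m³/s.

Q ≈ 51.2 m³/s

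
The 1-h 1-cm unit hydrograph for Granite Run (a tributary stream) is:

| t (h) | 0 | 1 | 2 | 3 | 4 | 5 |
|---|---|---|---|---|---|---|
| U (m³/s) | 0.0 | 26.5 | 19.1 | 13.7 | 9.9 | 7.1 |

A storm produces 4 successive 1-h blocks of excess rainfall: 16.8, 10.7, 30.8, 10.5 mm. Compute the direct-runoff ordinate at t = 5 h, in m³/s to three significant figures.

Q ≈ 84.8 m³/s

By discrete convolution, Q_j = Σ (P_i / 10 mm) · U_{j−i}.
At t = 5 h (j=5): Q = (16.8/10)·7.1 + (10.7/10)·9.9 + (30.8/10)·13.7 + (10.5/10)·19.1 = 84.8 m³/s.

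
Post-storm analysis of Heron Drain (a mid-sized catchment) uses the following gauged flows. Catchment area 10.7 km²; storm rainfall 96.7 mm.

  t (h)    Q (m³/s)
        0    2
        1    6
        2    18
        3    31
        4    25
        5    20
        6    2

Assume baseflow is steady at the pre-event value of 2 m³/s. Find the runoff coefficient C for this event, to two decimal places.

ΣQ_DR = 90.00 m³/s; V = ΣQ_DR·Δt = 3.240 × 10^5 m³.
Runoff depth d = V / A = 30.28 mm.
C = d / P = 30.28 / 96.7 = 0.31.

C ≈ 0.31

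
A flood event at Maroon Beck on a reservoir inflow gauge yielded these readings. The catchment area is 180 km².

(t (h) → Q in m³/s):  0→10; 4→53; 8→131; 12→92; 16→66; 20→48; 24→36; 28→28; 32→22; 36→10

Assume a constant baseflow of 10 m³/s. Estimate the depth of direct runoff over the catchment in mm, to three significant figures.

d ≈ 31.7 mm

Direct runoff: 0.0, 43.0, 121.0, 82.0, 56.0, 38.0, 26.0, 18.0, 12.0, 0.0 m³/s; ΣQ_DR = 396.0 m³/s.
V = ΣQ_DR · Δt = 396.0 × 14400 s = 5.702 × 10^6 m³.
Over A = 180 km², depth = V / A = 31.7 mm.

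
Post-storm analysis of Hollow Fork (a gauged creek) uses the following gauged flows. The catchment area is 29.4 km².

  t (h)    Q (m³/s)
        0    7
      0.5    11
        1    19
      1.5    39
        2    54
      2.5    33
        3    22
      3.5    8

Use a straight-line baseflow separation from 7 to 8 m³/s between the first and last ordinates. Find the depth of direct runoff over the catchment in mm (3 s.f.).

Direct runoff: 0.00, 3.86, 11.71, 31.57, 46.43, 25.29, 14.14, 0.00 m³/s; ΣQ_DR = 133.0 m³/s.
V = ΣQ_DR · Δt = 133.0 × 1800 s = 2.394 × 10^5 m³.
Over A = 29.4 km², depth = V / A = 8.14 mm.

d ≈ 8.14 mm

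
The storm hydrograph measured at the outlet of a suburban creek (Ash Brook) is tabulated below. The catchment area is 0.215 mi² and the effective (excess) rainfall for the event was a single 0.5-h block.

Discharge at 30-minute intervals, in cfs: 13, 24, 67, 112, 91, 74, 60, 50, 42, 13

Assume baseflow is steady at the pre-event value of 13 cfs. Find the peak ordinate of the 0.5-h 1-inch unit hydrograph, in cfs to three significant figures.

U_p ≈ 66.0 cfs

Direct runoff: 0.0, 11.0, 54.0, 99.0, 78.0, 61.0, 47.0, 37.0, 29.0, 0.0 cfs; ΣQ_DR = 416.0 cfs, peak = 99.0 cfs.
Runoff depth d = ΣQ_DR·Δt / A = 416.0 × 1800 / (0.215 mi²) = 1.499 in.
The 1-inch UH is the DRH scaled by (1 in)/d, so U_p = 99.0 × 1/1.499 = 66.0 cfs.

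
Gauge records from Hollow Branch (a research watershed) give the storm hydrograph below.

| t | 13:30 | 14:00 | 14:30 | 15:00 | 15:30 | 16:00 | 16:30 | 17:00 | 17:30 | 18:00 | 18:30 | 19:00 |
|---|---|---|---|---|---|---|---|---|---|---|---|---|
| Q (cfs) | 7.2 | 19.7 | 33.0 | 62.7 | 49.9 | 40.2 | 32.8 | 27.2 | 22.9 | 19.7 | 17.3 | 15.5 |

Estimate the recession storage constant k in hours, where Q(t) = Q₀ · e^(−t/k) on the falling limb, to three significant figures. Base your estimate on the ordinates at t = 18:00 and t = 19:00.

k ≈ 4.17 h

On the falling limb, Q drops from 19.7 to 15.5 cfs between t = 18:00 and t = 19:00 (Δt = 1 h).
k = −Δt / ln(Q₂/Q₁) = −1 / ln(15.5/19.7) = 4.17 h.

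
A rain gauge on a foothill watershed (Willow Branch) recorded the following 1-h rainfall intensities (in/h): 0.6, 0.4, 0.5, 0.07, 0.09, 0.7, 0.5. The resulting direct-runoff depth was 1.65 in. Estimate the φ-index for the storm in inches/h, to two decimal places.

Only the 5 blocks with intensity above φ contribute runoff: 0.6, 0.4, 0.5, 0.7, 0.5 in/h.
Σ(I−φ)·Δt = d  ⇒  (0.6+0.4+0.5+0.7+0.5 − 5φ)·1 = 1.65
φ = (2.700 − 1.65/1) / 5 = 0.21 in/h.

φ ≈ 0.21 in/h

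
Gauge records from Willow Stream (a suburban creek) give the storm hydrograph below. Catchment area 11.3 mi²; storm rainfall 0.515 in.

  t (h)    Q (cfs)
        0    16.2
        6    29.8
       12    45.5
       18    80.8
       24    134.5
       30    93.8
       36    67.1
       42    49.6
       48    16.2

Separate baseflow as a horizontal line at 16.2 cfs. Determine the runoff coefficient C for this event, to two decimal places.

ΣQ_DR = 387.7 cfs; V = ΣQ_DR·Δt = 8.374 × 10^6 ft³.
Runoff depth d = V / A = 0.3190 in.
C = d / P = 0.3190 / 0.515 = 0.62.

C ≈ 0.62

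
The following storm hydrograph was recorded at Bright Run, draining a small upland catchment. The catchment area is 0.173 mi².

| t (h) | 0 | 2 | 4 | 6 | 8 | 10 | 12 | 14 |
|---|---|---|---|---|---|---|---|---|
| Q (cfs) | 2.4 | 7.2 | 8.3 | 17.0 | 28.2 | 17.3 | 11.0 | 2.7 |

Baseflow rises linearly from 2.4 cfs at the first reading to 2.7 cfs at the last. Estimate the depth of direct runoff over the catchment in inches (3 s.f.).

d ≈ 1.32 in

Direct runoff: 0.00, 4.76, 5.81, 14.47, 25.63, 14.69, 8.34, 0.00 cfs; ΣQ_DR = 73.70 cfs.
V = ΣQ_DR · Δt = 73.70 × 7200 s = 5.306 × 10^5 ft³.
Over A = 0.173 mi², depth = V / A = 1.32 in.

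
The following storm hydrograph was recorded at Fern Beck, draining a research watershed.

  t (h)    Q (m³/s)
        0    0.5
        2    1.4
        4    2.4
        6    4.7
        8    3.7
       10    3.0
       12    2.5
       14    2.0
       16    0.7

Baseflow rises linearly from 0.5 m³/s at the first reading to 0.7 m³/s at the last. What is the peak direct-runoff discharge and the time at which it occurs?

Q_p = 4.12 m³/s at t = 6 h

Subtracting baseflow gives direct-runoff ordinates: 0.00, 0.88, 1.85, 4.12, 3.10, 2.38, 1.85, 1.32, 0.00 m³/s.
The maximum is 4.12 m³/s, occurring at the reading for t = 6 h.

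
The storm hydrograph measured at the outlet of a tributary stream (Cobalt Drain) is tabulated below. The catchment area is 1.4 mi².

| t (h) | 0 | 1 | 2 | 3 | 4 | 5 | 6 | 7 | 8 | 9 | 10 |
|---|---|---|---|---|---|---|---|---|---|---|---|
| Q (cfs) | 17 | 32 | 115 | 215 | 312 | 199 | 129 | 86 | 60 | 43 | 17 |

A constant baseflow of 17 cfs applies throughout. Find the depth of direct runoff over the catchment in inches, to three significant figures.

d ≈ 1.15 in

Direct runoff: 0.0, 15.0, 98.0, 198.0, 295.0, 182.0, 112.0, 69.0, 43.0, 26.0, 0.0 cfs; ΣQ_DR = 1038 cfs.
V = ΣQ_DR · Δt = 1038 × 3600 s = 3.737 × 10^6 ft³.
Over A = 1.4 mi², depth = V / A = 1.15 in.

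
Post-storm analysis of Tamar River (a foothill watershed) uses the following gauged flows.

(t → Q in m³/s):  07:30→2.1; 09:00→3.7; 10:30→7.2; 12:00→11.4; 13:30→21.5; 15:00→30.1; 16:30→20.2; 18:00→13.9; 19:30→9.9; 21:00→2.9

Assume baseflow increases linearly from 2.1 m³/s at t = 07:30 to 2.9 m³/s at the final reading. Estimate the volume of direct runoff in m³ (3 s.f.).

Direct-runoff ordinates (Q − Q_b): 0.00, 1.51, 4.92, 9.03, 19.04, 27.56, 17.57, 11.18, 7.09, 0.00 m³/s.
ΣQ_DR = 97.90 m³/s.
With Δt = 1.5 h = 5400 s, V = ΣQ_DR · Δt = 97.90 × 5400 = 5.29 × 10^5 m³.

V ≈ 5.29 × 10^5 m³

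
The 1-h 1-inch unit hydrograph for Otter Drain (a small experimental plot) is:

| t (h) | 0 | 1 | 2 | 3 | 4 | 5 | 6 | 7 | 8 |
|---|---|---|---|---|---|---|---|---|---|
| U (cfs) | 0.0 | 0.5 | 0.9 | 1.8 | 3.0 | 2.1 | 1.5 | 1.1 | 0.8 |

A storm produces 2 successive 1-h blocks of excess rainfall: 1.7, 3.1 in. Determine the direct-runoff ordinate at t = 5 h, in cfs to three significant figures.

By discrete convolution, Q_j = Σ (P_i / 1 in) · U_{j−i}.
At t = 5 h (j=5): Q = (1.7/1)·2.1 + (3.1/1)·3.0 = 12.9 cfs.

Q ≈ 12.9 cfs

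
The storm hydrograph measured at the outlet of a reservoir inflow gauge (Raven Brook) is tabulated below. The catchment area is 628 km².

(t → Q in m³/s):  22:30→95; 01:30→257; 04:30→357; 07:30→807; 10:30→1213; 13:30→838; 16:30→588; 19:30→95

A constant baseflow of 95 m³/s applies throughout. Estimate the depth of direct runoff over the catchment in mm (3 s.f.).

d ≈ 60.0 mm

Direct runoff: 0.0, 162.0, 262.0, 712.0, 1118.0, 743.0, 493.0, 0.0 m³/s; ΣQ_DR = 3490 m³/s.
V = ΣQ_DR · Δt = 3490 × 10800 s = 3.769 × 10^7 m³.
Over A = 628 km², depth = V / A = 60.0 mm.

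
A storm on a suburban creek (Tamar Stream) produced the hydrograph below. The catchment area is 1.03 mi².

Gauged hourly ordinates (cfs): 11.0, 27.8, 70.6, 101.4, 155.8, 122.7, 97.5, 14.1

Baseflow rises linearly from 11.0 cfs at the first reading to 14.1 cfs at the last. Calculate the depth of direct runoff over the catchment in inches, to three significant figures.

d ≈ 0.753 in

Direct runoff: 0.00, 16.36, 58.71, 89.07, 143.03, 109.49, 83.84, 0.00 cfs; ΣQ_DR = 500.5 cfs.
V = ΣQ_DR · Δt = 500.5 × 3600 s = 1.802 × 10^6 ft³.
Over A = 1.03 mi², depth = V / A = 0.753 in.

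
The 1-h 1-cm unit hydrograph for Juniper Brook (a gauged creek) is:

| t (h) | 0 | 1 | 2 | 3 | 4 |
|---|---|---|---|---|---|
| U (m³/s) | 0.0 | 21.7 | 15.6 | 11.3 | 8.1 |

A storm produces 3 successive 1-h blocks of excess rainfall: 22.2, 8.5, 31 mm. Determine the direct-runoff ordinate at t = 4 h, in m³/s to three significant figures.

Q ≈ 75.9 m³/s

By discrete convolution, Q_j = Σ (P_i / 10 mm) · U_{j−i}.
At t = 4 h (j=4): Q = (22.2/10)·8.1 + (8.5/10)·11.3 + (31/10)·15.6 = 75.9 m³/s.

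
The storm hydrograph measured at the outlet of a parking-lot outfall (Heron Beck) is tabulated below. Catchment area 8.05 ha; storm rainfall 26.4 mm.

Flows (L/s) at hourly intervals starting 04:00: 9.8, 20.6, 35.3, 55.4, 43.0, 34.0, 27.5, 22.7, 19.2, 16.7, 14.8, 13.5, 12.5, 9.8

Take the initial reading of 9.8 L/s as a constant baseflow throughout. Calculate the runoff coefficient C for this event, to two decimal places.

C ≈ 0.33

ΣQ_DR = 197.6 L/s; V = ΣQ_DR·Δt = 7.114 × 10^5 L.
Runoff depth d = V / A = 8.837 mm.
C = d / P = 8.837 / 26.4 = 0.33.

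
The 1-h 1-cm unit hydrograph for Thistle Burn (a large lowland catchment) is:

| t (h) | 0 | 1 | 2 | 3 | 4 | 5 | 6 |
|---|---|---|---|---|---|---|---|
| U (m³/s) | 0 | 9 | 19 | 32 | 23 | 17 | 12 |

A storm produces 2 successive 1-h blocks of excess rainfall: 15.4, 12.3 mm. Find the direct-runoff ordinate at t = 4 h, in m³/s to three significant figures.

Q ≈ 74.8 m³/s

By discrete convolution, Q_j = Σ (P_i / 10 mm) · U_{j−i}.
At t = 4 h (j=4): Q = (15.4/10)·23 + (12.3/10)·32 = 74.8 m³/s.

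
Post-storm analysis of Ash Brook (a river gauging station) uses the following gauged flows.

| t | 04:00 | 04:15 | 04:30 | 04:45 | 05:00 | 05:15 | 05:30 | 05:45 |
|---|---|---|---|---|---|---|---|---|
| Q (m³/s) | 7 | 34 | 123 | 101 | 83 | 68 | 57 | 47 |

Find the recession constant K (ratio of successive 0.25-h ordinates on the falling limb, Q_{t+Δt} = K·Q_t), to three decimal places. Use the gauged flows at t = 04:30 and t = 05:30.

Using the recession-limb readings at t = 04:30 and t = 05:30: Q falls from 123 to 57 m³/s over 4 intervals.
K = (Q₂/Q₁)^(1/4) = (57/123)^(1/4) = 0.825.

K ≈ 0.825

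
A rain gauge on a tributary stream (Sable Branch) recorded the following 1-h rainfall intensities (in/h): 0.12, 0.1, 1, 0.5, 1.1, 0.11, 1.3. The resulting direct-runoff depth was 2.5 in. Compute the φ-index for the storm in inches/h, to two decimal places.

Only the 4 blocks with intensity above φ contribute runoff: 1, 0.5, 1.1, 1.3 in/h.
Σ(I−φ)·Δt = d  ⇒  (1+0.5+1.1+1.3 − 4φ)·1 = 2.5
φ = (3.900 − 2.5/1) / 4 = 0.35 in/h.

φ ≈ 0.35 in/h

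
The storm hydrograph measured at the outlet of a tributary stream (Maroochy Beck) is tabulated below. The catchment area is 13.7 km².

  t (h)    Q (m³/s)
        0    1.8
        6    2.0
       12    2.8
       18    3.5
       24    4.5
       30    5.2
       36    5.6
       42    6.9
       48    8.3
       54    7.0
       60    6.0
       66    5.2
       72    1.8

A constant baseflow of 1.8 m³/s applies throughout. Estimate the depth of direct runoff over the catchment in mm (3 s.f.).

Direct runoff: 0.0, 0.2, 1.0, 1.7, 2.7, 3.4, 3.8, 5.1, 6.5, 5.2, 4.2, 3.4, 0.0 m³/s; ΣQ_DR = 37.20 m³/s.
V = ΣQ_DR · Δt = 37.20 × 21600 s = 8.035 × 10^5 m³.
Over A = 13.7 km², depth = V / A = 58.7 mm.

d ≈ 58.7 mm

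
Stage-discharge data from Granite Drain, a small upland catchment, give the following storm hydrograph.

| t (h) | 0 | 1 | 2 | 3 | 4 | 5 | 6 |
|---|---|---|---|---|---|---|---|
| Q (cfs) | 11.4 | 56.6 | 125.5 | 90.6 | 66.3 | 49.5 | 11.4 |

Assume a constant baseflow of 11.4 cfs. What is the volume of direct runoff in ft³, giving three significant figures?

V ≈ 1.19 × 10^6 ft³

Direct-runoff ordinates (Q − Q_b): 0.0, 45.2, 114.1, 79.2, 54.9, 38.1, 0.0 cfs.
ΣQ_DR = 331.5 cfs.
With Δt = 1 h = 3600 s, V = ΣQ_DR · Δt = 331.5 × 3600 = 1.19 × 10^6 ft³.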